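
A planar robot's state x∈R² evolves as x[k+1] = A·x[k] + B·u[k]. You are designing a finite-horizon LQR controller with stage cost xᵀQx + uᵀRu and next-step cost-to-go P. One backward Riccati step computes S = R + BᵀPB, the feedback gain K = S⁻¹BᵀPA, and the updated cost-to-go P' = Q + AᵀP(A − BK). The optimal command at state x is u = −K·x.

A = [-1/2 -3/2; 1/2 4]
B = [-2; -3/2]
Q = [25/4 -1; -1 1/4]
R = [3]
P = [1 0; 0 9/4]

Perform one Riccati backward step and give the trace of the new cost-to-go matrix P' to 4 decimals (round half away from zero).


36.3834

BᵀP = [-2.0000 -3.3750]
S = R + BᵀPB = [3] + [9.0625] = [12.0625]
BᵀPA = [-0.6875 -10.5000]
K = S⁻¹·BᵀPA = [-0.0570 -0.8705]
A−BK = [-0.6140 -3.2409; 0.4145 2.6943]
AᵀP(A−BK) = [0.7733 4.6516; 4.6516 29.1101]
P' = Q + AᵀP(A−BK) = [7.0233 3.6516; 3.6516 29.3601]
tr(P') = 36.3834


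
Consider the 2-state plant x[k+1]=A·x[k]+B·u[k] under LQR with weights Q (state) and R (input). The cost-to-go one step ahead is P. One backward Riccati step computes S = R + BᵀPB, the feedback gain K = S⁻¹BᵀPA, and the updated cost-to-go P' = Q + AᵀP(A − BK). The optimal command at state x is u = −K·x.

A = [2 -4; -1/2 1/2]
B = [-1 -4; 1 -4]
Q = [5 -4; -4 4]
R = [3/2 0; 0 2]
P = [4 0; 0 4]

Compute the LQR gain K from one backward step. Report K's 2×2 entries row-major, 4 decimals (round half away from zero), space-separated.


BᵀP = [-4.0000 4.0000; -16.0000 -16.0000]
S = R + BᵀPB = [3/2 0; 0 2] + [8.0000 0.0000; 0.0000 128.0000] = [9.5000 0.0000; 0.0000 130.0000]
BᵀPA = [-10.0000 18.0000; -24.0000 56.0000]
K = S⁻¹·BᵀPA = [-1.0526 1.8947; -0.1846 0.4308]
A−BK = [0.2089 -0.3822; -0.1858 0.3283]
AᵀP(A−BK) = [2.0429 -3.7142; -3.7142 6.7717]
P' = Q + AᵀP(A−BK) = [7.0429 -7.7142; -7.7142 10.7717]
tr(P') = 17.8146

-1.0526 1.8947 -0.1846 0.4308


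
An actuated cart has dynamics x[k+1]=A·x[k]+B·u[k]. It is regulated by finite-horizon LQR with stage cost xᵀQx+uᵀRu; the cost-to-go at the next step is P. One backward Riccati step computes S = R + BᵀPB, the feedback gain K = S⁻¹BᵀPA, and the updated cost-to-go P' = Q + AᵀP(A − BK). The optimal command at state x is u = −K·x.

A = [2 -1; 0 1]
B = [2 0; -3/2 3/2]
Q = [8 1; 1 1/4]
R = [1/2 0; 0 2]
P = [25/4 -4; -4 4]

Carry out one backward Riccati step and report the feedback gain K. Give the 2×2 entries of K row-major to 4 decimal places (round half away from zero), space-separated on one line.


BᵀP = [18.5000 -14.0000; -6.0000 6.0000]
S = R + BᵀPB = [1/2 0; 0 2] + [58.0000 -21.0000; -21.0000 9.0000] = [58.5000 -21.0000; -21.0000 11.0000]
BᵀPA = [37.0000 -32.5000; -12.0000 12.0000]
K = S⁻¹·BᵀPA = [0.7654 -0.5210; 0.3704 0.0963]
A−BK = [0.4691 0.0420; 0.5926 0.0741]
AᵀP(A−BK) = [1.1235 -0.0679; -0.0679 0.1623]
P' = Q + AᵀP(A−BK) = [9.1235 0.9321; 0.9321 0.4123]
tr(P') = 9.5358

0.7654 -0.5210 0.3704 0.0963


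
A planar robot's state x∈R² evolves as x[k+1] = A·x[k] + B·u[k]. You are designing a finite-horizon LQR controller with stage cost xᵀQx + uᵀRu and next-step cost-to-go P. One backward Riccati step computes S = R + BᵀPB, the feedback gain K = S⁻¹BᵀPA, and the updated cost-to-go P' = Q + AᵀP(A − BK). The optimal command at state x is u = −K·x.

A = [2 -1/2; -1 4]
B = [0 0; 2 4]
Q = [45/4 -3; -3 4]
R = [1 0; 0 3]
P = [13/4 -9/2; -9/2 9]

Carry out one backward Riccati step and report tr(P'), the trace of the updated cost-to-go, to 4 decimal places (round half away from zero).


BᵀP = [-9.0000 18.0000; -18.0000 36.0000]
S = R + BᵀPB = [1 0; 0 3] + [36.0000 72.0000; 72.0000 144.0000] = [37.0000 72.0000; 72.0000 147.0000]
BᵀPA = [-36.0000 76.5000; -72.0000 153.0000]
K = S⁻¹·BᵀPA = [-0.4235 0.9000; -0.2824 0.6000]
A−BK = [2.0000 -0.5000; 0.9765 -0.2000]
AᵀP(A−BK) = [4.4235 -1.9000; -1.9000 2.1625]
P' = Q + AᵀP(A−BK) = [15.6735 -4.9000; -4.9000 6.1625]
tr(P') = 21.8360

21.8360


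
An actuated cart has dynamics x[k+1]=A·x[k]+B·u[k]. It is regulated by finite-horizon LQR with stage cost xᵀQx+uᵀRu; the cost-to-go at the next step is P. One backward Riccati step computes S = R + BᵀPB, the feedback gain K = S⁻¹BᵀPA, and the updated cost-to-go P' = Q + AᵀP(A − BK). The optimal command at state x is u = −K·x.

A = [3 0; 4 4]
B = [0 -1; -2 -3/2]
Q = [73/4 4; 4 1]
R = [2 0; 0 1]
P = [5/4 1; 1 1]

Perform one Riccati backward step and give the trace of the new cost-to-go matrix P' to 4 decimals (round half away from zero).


26.8313

BᵀP = [-2.0000 -2.0000; -2.7500 -2.5000]
S = R + BᵀPB = [2 0; 0 1] + [4.0000 5.0000; 5.0000 6.5000] = [6.0000 5.0000; 5.0000 7.5000]
BᵀPA = [-14.0000 -8.0000; -18.2500 -10.0000]
K = S⁻¹·BᵀPA = [-0.6875 -0.5000; -1.9750 -1.0000]
A−BK = [1.0250 -1.0000; -0.3375 1.5000]
AᵀP(A−BK) = [5.5813 2.7500; 2.7500 2.0000]
P' = Q + AᵀP(A−BK) = [23.8313 6.7500; 6.7500 3.0000]
tr(P') = 26.8313


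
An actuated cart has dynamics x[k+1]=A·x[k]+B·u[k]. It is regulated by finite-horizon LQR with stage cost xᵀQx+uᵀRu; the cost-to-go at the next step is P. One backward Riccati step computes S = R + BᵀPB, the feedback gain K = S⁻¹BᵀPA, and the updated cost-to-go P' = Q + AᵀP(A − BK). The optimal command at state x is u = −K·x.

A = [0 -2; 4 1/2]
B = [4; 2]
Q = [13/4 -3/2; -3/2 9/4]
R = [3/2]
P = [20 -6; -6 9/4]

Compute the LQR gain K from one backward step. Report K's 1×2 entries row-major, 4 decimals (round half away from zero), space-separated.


-0.3326 -0.6215

BᵀP = [68.0000 -19.5000]
S = R + BᵀPB = [3/2] + [233.0000] = [234.5000]
BᵀPA = [-78.0000 -145.7500]
K = S⁻¹·BᵀPA = [-0.3326 -0.6215]
A−BK = [1.3305 0.4861; 4.6652 1.7431]
AᵀP(A−BK) = [10.0554 4.0203; 4.0203 1.9737]
P' = Q + AᵀP(A−BK) = [13.3054 2.5203; 2.5203 4.2237]
tr(P') = 17.5292


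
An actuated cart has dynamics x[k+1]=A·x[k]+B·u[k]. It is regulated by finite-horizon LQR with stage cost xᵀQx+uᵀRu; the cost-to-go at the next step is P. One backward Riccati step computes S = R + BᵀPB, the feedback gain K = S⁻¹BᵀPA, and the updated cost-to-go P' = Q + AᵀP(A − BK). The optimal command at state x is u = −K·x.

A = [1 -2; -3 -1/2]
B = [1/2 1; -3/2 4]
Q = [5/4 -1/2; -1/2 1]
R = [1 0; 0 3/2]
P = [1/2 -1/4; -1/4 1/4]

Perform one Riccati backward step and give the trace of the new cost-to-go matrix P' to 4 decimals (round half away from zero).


4.8111

BᵀP = [0.6250 -0.5000; -0.5000 0.7500]
S = R + BᵀPB = [1 0; 0 3/2] + [1.0625 -1.3750; -1.3750 2.5000] = [2.0625 -1.3750; -1.3750 4.0000]
BᵀPA = [2.1250 -1.0000; -2.7500 0.6250]
K = S⁻¹·BᵀPA = [0.7420 -0.4939; -0.4324 -0.0135]
A−BK = [1.0614 -1.7396; -0.1572 -1.1867]
AᵀP(A−BK) = [1.4840 -0.9877; -0.9877 1.0771]
P' = Q + AᵀP(A−BK) = [2.7340 -1.4877; -1.4877 2.0771]
tr(P') = 4.8111


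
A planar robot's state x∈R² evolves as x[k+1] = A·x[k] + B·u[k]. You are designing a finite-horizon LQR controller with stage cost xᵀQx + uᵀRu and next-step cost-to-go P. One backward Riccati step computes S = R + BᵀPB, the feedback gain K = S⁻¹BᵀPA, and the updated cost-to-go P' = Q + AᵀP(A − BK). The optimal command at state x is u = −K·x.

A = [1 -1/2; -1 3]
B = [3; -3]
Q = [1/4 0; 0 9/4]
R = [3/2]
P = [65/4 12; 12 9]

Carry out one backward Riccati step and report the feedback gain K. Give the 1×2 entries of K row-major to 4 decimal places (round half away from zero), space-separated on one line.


0.2941 1.6176

BᵀP = [12.7500 9.0000]
S = R + BᵀPB = [3/2] + [11.2500] = [12.7500]
BᵀPA = [3.7500 20.6250]
K = S⁻¹·BᵀPA = [0.2941 1.6176]
A−BK = [0.1176 -5.3529; -0.1176 7.8529]
AᵀP(A−BK) = [0.1471 0.8088; 0.8088 15.6985]
P' = Q + AᵀP(A−BK) = [0.3971 0.8088; 0.8088 17.9485]
tr(P') = 18.3456


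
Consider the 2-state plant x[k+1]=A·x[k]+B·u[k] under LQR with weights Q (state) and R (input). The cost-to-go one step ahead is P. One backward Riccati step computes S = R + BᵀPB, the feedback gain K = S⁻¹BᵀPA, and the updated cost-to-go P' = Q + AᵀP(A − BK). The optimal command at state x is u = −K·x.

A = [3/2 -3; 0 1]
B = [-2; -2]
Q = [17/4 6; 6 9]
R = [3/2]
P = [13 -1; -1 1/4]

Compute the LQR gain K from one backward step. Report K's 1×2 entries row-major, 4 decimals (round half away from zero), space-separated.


BᵀP = [-24.0000 1.5000]
S = R + BᵀPB = [3/2] + [45.0000] = [46.5000]
BᵀPA = [-36.0000 73.5000]
K = S⁻¹·BᵀPA = [-0.7742 1.5806]
A−BK = [-0.0484 0.1613; -1.5484 4.1613]
AᵀP(A−BK) = [1.3790 -3.0968; -3.0968 7.0726]
P' = Q + AᵀP(A−BK) = [5.6290 2.9032; 2.9032 16.0726]
tr(P') = 21.7016

-0.7742 1.5806


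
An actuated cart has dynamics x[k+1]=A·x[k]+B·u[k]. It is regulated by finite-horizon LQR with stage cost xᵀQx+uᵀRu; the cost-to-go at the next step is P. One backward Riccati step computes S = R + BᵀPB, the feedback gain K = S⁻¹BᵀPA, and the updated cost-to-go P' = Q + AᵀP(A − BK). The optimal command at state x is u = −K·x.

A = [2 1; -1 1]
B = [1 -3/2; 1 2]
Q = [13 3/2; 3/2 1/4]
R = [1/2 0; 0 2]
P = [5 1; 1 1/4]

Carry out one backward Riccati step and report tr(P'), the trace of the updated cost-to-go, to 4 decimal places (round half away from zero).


14.6477

BᵀP = [6.0000 1.2500; -5.5000 -1.0000]
S = R + BᵀPB = [1/2 0; 0 2] + [7.2500 -6.5000; -6.5000 6.2500] = [7.7500 -6.5000; -6.5000 8.2500]
BᵀPA = [10.7500 7.2500; -10.0000 -6.5000]
K = S⁻¹·BᵀPA = [1.0922 0.8098; -0.3516 -0.1499]
A−BK = [0.3804 -0.0346; -1.3890 0.4899]
AᵀP(A−BK) = [0.9928 0.5461; 0.5461 0.4049]
P' = Q + AᵀP(A−BK) = [13.9928 2.0461; 2.0461 0.6549]
tr(P') = 14.6477


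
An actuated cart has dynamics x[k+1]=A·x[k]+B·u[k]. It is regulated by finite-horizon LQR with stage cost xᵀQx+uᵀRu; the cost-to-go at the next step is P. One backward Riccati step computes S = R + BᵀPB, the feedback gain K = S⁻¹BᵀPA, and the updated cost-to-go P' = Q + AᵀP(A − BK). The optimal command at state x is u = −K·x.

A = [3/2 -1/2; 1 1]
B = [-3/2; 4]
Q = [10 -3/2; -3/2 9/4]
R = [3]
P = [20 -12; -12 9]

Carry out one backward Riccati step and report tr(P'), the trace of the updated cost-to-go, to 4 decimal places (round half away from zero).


BᵀP = [-78.0000 54.0000]
S = R + BᵀPB = [3] + [333.0000] = [336.0000]
BᵀPA = [-63.0000 93.0000]
K = S⁻¹·BᵀPA = [-0.1875 0.2768]
A−BK = [1.2188 -0.0848; 1.7500 -0.1071]
AᵀP(A−BK) = [6.1875 -0.5625; -0.5625 0.2589]
P' = Q + AᵀP(A−BK) = [16.1875 -2.0625; -2.0625 2.5089]
tr(P') = 18.6964

18.6964


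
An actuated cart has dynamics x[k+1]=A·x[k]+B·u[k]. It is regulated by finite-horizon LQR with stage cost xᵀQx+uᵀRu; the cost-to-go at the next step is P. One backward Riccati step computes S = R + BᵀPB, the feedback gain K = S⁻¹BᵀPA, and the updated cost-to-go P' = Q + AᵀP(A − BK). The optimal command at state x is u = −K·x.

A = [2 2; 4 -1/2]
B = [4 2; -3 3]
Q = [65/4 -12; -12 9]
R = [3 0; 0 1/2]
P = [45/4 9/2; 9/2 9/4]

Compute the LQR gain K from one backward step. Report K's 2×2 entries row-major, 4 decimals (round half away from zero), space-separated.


-0.0627 0.3258 1.1780 0.2722

BᵀP = [31.5000 11.2500; 36.0000 15.7500]
S = R + BᵀPB = [3 0; 0 1/2] + [92.2500 96.7500; 96.7500 119.2500] = [95.2500 96.7500; 96.7500 119.7500]
BᵀPA = [108.0000 57.3750; 135.0000 64.1250]
K = S⁻¹·BᵀPA = [-0.0627 0.3258; 1.1780 0.2722]
A−BK = [-0.1052 0.1522; 0.2779 -0.3391]
AᵀP(A−BK) = [0.7408 0.0577; 0.0577 0.4104]
P' = Q + AᵀP(A−BK) = [16.9908 -11.9423; -11.9423 9.4104]
tr(P') = 26.4012


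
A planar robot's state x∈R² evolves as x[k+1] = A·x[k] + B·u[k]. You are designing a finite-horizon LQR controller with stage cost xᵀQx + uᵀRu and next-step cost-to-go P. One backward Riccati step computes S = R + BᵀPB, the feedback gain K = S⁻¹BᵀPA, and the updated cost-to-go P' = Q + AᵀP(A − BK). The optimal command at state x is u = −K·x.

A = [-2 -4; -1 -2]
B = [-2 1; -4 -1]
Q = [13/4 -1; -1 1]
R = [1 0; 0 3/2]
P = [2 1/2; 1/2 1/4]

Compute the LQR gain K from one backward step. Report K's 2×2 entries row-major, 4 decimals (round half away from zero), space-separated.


0.6108 1.2216 -0.2934 -0.5868

BᵀP = [-6.0000 -2.0000; 1.5000 0.2500]
S = R + BᵀPB = [1 0; 0 3/2] + [20.0000 -4.0000; -4.0000 1.2500] = [21.0000 -4.0000; -4.0000 2.7500]
BᵀPA = [14.0000 28.0000; -3.2500 -6.5000]
K = S⁻¹·BᵀPA = [0.6108 1.2216; -0.2934 -0.5868]
A−BK = [-0.4850 -0.9701; 1.1497 2.2994]
AᵀP(A−BK) = [0.7455 1.4910; 1.4910 2.9820]
P' = Q + AᵀP(A−BK) = [3.9955 0.4910; 0.4910 3.9820]
tr(P') = 7.9775


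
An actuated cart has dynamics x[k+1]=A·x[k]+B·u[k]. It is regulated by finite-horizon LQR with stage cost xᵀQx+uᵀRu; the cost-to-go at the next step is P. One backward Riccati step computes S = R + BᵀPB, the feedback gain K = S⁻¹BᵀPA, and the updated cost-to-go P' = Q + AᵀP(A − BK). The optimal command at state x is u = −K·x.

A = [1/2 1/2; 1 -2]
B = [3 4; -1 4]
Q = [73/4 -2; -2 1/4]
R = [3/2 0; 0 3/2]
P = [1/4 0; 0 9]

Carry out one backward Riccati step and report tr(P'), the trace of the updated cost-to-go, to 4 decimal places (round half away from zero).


19.2293

BᵀP = [0.7500 -9.0000; 1.0000 36.0000]
S = R + BᵀPB = [3/2 0; 0 3/2] + [11.2500 -33.0000; -33.0000 148.0000] = [12.7500 -33.0000; -33.0000 149.5000]
BᵀPA = [-8.6250 18.3750; 36.5000 -71.5000]
K = S⁻¹·BᵀPA = [-0.1039 0.4743; 0.2212 -0.3736]
A−BK = [-0.0730 0.5714; 0.0112 -0.0314]
AᵀP(A−BK) = [0.0921 -0.2115; -0.2115 0.6373]
P' = Q + AᵀP(A−BK) = [18.3421 -2.2115; -2.2115 0.8873]
tr(P') = 19.2293


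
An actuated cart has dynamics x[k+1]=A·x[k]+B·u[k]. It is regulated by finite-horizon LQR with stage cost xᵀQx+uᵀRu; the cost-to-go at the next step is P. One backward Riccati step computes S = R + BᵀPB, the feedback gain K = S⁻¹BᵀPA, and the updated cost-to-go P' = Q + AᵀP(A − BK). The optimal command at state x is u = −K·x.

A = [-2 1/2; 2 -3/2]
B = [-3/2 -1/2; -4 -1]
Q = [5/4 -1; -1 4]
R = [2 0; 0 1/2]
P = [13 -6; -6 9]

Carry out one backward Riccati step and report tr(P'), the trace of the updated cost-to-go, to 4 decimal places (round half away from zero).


BᵀP = [4.5000 -27.0000; -0.5000 -6.0000]
S = R + BᵀPB = [2 0; 0 1/2] + [101.2500 24.7500; 24.7500 6.2500] = [103.2500 24.7500; 24.7500 6.7500]
BᵀPA = [-63.0000 42.7500; -11.0000 8.7500]
K = S⁻¹·BᵀPA = [-1.8133 0.8533; 5.0193 -1.8326]
A−BK = [-2.2104 0.8637; -0.2341 0.0807]
AᵀP(A−BK) = [76.9719 -30.3985; -30.3985 12.0552]
P' = Q + AᵀP(A−BK) = [78.2219 -31.3985; -31.3985 16.0552]
tr(P') = 94.2770

94.2770


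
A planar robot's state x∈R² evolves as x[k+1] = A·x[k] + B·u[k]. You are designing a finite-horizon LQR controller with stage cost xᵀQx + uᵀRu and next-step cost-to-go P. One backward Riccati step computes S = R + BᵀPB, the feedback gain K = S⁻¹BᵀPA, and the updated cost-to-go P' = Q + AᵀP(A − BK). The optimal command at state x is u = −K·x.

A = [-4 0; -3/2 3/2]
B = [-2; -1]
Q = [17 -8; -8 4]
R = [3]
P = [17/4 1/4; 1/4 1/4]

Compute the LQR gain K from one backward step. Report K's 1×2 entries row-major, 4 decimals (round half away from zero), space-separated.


BᵀP = [-8.7500 -0.7500]
S = R + BᵀPB = [3] + [18.2500] = [21.2500]
BᵀPA = [36.1250 -1.1250]
K = S⁻¹·BᵀPA = [1.7000 -0.0529]
A−BK = [-0.6000 -0.1059; 0.2000 1.4471]
AᵀP(A−BK) = [10.1500 -0.1500; -0.1500 0.5029]
P' = Q + AᵀP(A−BK) = [27.1500 -8.1500; -8.1500 4.5029]
tr(P') = 31.6529

1.7000 -0.0529


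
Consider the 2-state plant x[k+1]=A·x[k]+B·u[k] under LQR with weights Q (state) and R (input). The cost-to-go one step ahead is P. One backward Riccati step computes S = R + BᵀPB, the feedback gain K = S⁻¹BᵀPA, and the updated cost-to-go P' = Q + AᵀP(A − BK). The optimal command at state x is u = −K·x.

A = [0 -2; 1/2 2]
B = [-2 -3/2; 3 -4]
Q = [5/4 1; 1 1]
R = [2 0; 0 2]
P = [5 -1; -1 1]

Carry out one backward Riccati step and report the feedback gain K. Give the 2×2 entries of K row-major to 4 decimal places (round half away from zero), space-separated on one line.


0.0573 0.8388 -0.0708 0.1403

BᵀP = [-13.0000 5.0000; -3.5000 -2.5000]
S = R + BᵀPB = [2 0; 0 2] + [41.0000 -0.5000; -0.5000 15.2500] = [43.0000 -0.5000; -0.5000 17.2500]
BᵀPA = [2.5000 36.0000; -1.2500 2.0000]
K = S⁻¹·BᵀPA = [0.0573 0.8388; -0.0708 0.1403]
A−BK = [0.0084 -0.1119; 0.0448 0.0445]
AᵀP(A−BK) = [0.0182 0.0782; 0.0782 1.5212]
P' = Q + AᵀP(A−BK) = [1.2682 1.0782; 1.0782 2.5212]
tr(P') = 3.7894


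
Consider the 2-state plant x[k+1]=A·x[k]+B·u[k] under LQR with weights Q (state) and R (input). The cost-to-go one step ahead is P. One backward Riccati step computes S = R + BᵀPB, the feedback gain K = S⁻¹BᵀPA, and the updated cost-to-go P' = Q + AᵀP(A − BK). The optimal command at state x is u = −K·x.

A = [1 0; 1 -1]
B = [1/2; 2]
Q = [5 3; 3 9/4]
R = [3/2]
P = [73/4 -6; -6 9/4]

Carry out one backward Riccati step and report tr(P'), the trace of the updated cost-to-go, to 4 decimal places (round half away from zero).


16.6480

BᵀP = [-2.8750 1.5000]
S = R + BᵀPB = [3/2] + [1.5625] = [3.0625]
BᵀPA = [-1.3750 -1.5000]
K = S⁻¹·BᵀPA = [-0.4490 -0.4898]
A−BK = [1.2245 0.2449; 1.8980 -0.0204]
AᵀP(A−BK) = [7.8827 3.0765; 3.0765 1.5153]
P' = Q + AᵀP(A−BK) = [12.8827 6.0765; 6.0765 3.7653]
tr(P') = 16.6480


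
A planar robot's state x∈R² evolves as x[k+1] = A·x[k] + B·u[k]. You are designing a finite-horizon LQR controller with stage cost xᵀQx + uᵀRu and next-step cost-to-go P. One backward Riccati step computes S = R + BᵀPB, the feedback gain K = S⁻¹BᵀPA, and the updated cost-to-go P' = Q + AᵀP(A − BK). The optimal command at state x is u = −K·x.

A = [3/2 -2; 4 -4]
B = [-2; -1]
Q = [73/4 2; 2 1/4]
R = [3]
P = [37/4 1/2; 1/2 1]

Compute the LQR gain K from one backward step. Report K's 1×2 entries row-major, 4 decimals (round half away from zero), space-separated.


BᵀP = [-19.0000 -2.0000]
S = R + BᵀPB = [3] + [40.0000] = [43.0000]
BᵀPA = [-36.5000 46.0000]
K = S⁻¹·BᵀPA = [-0.8488 1.0698]
A−BK = [-0.1977 0.1395; 3.1512 -2.9302]
AᵀP(A−BK) = [11.8299 -11.7035; -11.7035 11.7907]
P' = Q + AᵀP(A−BK) = [30.0799 -9.7035; -9.7035 12.0407]
tr(P') = 42.1206

-0.8488 1.0698


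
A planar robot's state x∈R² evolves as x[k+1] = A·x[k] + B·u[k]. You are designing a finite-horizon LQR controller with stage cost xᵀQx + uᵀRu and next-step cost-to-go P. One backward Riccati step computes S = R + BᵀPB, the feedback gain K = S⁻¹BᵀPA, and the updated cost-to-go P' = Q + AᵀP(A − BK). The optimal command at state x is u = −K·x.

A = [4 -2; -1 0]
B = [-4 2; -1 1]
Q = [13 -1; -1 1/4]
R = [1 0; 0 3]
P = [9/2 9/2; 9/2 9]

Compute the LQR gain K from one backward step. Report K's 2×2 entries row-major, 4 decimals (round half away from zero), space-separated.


BᵀP = [-22.5000 -27.0000; 13.5000 18.0000]
S = R + BᵀPB = [1 0; 0 3] + [117.0000 -72.0000; -72.0000 45.0000] = [118.0000 -72.0000; -72.0000 48.0000]
BᵀPA = [-63.0000 45.0000; 36.0000 -27.0000]
K = S⁻¹·BᵀPA = [-0.9000 0.4500; -0.6000 0.1125]
A−BK = [1.6000 -0.4250; -1.3000 0.3375]
AᵀP(A−BK) = [9.9000 -2.7000; -2.7000 0.7875]
P' = Q + AᵀP(A−BK) = [22.9000 -3.7000; -3.7000 1.0375]
tr(P') = 23.9375

-0.9000 0.4500 -0.6000 0.1125


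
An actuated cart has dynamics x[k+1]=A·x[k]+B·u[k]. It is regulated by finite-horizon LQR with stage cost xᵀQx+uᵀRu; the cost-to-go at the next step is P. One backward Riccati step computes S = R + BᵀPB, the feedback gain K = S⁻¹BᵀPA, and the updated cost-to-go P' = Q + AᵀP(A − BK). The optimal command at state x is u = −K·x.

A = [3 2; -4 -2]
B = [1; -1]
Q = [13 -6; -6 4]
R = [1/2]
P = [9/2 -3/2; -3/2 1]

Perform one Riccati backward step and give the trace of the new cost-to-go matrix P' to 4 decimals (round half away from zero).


24.2778

BᵀP = [6.0000 -2.5000]
S = R + BᵀPB = [1/2] + [8.5000] = [9.0000]
BᵀPA = [28.0000 17.0000]
K = S⁻¹·BᵀPA = [3.1111 1.8889]
A−BK = [-0.1111 0.1111; -0.8889 -0.1111]
AᵀP(A−BK) = [5.3889 3.1111; 3.1111 1.8889]
P' = Q + AᵀP(A−BK) = [18.3889 -2.8889; -2.8889 5.8889]
tr(P') = 24.2778


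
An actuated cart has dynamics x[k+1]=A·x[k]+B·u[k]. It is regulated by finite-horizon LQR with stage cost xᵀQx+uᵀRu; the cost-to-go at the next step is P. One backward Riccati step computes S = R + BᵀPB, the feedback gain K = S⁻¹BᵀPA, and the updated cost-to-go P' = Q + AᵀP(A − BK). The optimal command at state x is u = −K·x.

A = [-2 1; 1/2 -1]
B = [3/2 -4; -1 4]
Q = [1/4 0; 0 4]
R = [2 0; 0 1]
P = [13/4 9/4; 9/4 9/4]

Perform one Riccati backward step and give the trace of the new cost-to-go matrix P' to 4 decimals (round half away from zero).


BᵀP = [2.6250 1.1250; -4.0000 0.0000]
S = R + BᵀPB = [2 0; 0 1] + [2.8125 -6.0000; -6.0000 16.0000] = [4.8125 -6.0000; -6.0000 17.0000]
BᵀPA = [-4.6875 1.5000; 8.0000 -4.0000]
K = S⁻¹·BᵀPA = [-0.6917 0.0327; 0.2265 -0.2237]
A−BK = [-0.0566 0.0559; -1.0975 -0.0723]
AᵀP(A−BK) = [4.0085 -0.0566; -0.0566 0.0559]
P' = Q + AᵀP(A−BK) = [4.2585 -0.0566; -0.0566 4.0559]
tr(P') = 8.3145

8.3145


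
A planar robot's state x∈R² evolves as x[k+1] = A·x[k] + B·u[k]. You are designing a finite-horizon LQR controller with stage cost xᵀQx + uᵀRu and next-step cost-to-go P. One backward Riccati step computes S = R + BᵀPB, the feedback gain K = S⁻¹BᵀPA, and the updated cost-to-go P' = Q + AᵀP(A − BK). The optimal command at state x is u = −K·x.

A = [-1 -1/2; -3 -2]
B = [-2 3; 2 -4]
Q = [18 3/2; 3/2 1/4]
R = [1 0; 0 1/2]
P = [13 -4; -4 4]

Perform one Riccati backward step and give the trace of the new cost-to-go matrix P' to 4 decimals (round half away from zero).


BᵀP = [-34.0000 16.0000; 55.0000 -28.0000]
S = R + BᵀPB = [1 0; 0 1/2] + [100.0000 -166.0000; -166.0000 277.0000] = [101.0000 -166.0000; -166.0000 277.5000]
BᵀPA = [-14.0000 -15.0000; 29.0000 28.5000]
K = S⁻¹·BᵀPA = [1.9703 1.2057; 1.2831 0.8240]
A−BK = [-0.9088 -0.5604; -1.8081 -1.1156]
AᵀP(A−BK) = [15.3733 9.4852; 9.4852 5.8529]
P' = Q + AᵀP(A−BK) = [33.3733 10.9852; 10.9852 6.1029]
tr(P') = 39.4761

39.4761


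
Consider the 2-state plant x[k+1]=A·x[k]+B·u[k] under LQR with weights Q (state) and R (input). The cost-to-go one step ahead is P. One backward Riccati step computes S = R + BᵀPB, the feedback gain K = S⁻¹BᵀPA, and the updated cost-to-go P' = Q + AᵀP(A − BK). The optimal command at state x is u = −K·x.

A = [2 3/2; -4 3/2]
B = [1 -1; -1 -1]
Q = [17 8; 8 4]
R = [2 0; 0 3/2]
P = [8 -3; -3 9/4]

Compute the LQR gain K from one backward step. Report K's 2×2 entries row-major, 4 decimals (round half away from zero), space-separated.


BᵀP = [11.0000 -5.2500; -5.0000 0.7500]
S = R + BᵀPB = [2 0; 0 3/2] + [16.2500 -5.7500; -5.7500 4.2500] = [18.2500 -5.7500; -5.7500 5.7500]
BᵀPA = [43.0000 8.6250; -13.0000 -6.3750]
K = S⁻¹·BᵀPA = [2.4000 0.1800; 0.1391 -0.9287]
A−BK = [-0.2609 0.3913; -1.4609 0.7513]
AᵀP(A−BK) = [14.6087 -0.3130; -0.3130 2.0896]
P' = Q + AᵀP(A−BK) = [31.6087 7.6870; 7.6870 6.0896]
tr(P') = 37.6983

2.4000 0.1800 0.1391 -0.9287


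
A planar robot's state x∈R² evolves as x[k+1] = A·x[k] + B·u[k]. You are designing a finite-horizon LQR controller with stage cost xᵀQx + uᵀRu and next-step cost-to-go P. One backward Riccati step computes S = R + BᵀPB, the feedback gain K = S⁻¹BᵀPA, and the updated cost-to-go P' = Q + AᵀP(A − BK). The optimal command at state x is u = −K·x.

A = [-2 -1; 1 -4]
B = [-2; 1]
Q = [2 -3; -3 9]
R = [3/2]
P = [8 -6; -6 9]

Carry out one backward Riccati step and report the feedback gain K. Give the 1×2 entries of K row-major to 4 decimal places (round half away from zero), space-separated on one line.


BᵀP = [-22.0000 21.0000]
S = R + BᵀPB = [3/2] + [65.0000] = [66.5000]
BᵀPA = [65.0000 -62.0000]
K = S⁻¹·BᵀPA = [0.9774 -0.9323]
A−BK = [-0.0451 -2.8647; 0.0226 -3.0677]
AᵀP(A−BK) = [1.4662 -1.3985; -1.3985 46.1955]
P' = Q + AᵀP(A−BK) = [3.4662 -4.3985; -4.3985 55.1955]
tr(P') = 58.6617

0.9774 -0.9323


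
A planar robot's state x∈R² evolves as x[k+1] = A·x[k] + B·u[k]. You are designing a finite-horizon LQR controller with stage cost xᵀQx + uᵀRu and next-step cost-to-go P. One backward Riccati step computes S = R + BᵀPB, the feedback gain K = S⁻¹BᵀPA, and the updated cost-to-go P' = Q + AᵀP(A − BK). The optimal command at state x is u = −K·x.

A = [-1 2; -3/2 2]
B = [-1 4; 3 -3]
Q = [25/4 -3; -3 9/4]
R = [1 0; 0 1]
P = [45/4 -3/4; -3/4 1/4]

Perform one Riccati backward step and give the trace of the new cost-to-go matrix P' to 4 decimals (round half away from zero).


BᵀP = [-13.5000 1.5000; 47.2500 -3.7500]
S = R + BᵀPB = [1 0; 0 1] + [18.0000 -58.5000; -58.5000 200.2500] = [19.0000 -58.5000; -58.5000 201.2500]
BᵀPA = [11.2500 -24.0000; -41.6250 87.0000]
K = S⁻¹·BᵀPA = [-0.4259 0.6463; -0.3306 0.6202]
A−BK = [-0.1034 0.1656; -1.2142 1.9215]
AᵀP(A−BK) = [0.5912 -0.9564; -0.9564 1.5567]
P' = Q + AᵀP(A−BK) = [6.8412 -3.9564; -3.9564 3.8067]
tr(P') = 10.6479

10.6479


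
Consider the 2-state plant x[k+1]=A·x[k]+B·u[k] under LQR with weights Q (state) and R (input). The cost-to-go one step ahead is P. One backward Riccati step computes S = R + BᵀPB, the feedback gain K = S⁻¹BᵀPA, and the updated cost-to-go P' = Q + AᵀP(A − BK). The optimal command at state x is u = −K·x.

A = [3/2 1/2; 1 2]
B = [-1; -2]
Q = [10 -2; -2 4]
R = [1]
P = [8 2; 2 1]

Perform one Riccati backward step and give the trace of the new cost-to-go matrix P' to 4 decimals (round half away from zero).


BᵀP = [-12.0000 -4.0000]
S = R + BᵀPB = [1] + [20.0000] = [21.0000]
BᵀPA = [-22.0000 -14.0000]
K = S⁻¹·BᵀPA = [-1.0476 -0.6667]
A−BK = [0.4524 -0.1667; -1.0952 0.6667]
AᵀP(A−BK) = [1.9524 0.3333; 0.3333 0.6667]
P' = Q + AᵀP(A−BK) = [11.9524 -1.6667; -1.6667 4.6667]
tr(P') = 16.6190

16.6190


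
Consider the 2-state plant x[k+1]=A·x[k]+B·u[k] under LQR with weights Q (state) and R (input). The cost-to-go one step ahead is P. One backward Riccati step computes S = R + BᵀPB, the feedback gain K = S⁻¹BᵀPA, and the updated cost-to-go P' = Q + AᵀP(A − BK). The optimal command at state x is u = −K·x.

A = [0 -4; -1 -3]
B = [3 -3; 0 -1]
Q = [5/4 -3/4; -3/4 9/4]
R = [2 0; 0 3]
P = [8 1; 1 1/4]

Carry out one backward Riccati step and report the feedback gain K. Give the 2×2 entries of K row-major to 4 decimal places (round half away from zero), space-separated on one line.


0.0000 -0.7742 0.0400 0.6361

BᵀP = [24.0000 3.0000; -25.0000 -3.2500]
S = R + BᵀPB = [2 0; 0 3] + [72.0000 -75.0000; -75.0000 78.2500] = [74.0000 -75.0000; -75.0000 81.2500]
BᵀPA = [-3.0000 -105.0000; 3.2500 109.7500]
K = S⁻¹·BᵀPA = [0.0000 -0.7742; 0.0400 0.6361]
A−BK = [0.1200 0.2310; -0.9600 -2.3639]
AᵀP(A−BK) = [0.1200 0.3600; 0.3600 3.1445]
P' = Q + AᵀP(A−BK) = [1.3700 -0.3900; -0.3900 5.3945]
tr(P') = 6.7645


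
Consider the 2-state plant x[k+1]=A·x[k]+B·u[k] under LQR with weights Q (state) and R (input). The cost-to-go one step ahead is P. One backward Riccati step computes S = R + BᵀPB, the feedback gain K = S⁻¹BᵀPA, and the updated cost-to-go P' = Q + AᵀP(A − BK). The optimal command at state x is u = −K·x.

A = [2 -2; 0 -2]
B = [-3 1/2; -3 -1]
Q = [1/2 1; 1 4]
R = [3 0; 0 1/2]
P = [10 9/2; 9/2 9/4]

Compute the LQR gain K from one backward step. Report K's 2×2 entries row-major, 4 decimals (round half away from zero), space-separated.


BᵀP = [-43.5000 -20.2500; 0.5000 0.0000]
S = R + BᵀPB = [3 0; 0 1/2] + [191.2500 -1.5000; -1.5000 0.2500] = [194.2500 -1.5000; -1.5000 0.7500]
BᵀPA = [-87.0000 127.5000; 1.0000 -1.0000]
K = S⁻¹·BᵀPA = [-0.4444 0.6562; 0.4444 -0.0209]
A−BK = [0.4444 -0.0209; -0.8889 -0.0523]
AᵀP(A−BK) = [0.8889 -0.8889; -0.8889 1.3124]
P' = Q + AᵀP(A−BK) = [1.3889 0.1111; 0.1111 5.3124]
tr(P') = 6.7013

-0.4444 0.6562 0.4444 -0.0209


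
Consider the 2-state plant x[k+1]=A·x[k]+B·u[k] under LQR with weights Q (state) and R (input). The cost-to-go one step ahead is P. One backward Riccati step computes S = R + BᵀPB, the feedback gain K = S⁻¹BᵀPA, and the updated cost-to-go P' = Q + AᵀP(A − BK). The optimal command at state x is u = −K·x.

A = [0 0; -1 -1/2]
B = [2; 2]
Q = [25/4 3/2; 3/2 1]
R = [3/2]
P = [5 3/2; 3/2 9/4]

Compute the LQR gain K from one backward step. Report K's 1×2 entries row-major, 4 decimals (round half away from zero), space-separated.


-0.1765 -0.0882

BᵀP = [13.0000 7.5000]
S = R + BᵀPB = [3/2] + [41.0000] = [42.5000]
BᵀPA = [-7.5000 -3.7500]
K = S⁻¹·BᵀPA = [-0.1765 -0.0882]
A−BK = [0.3529 0.1765; -0.6471 -0.3235]
AᵀP(A−BK) = [0.9265 0.4632; 0.4632 0.2316]
P' = Q + AᵀP(A−BK) = [7.1765 1.9632; 1.9632 1.2316]
tr(P') = 8.4081


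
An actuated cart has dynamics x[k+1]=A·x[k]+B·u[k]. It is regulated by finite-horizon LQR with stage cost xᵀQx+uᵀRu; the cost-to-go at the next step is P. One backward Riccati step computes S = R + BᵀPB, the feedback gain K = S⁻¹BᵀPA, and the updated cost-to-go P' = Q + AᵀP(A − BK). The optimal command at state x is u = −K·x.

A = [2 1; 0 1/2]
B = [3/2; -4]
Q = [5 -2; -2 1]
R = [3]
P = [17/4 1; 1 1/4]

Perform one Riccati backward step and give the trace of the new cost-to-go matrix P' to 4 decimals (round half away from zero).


BᵀP = [2.3750 0.5000]
S = R + BᵀPB = [3] + [1.5625] = [4.5625]
BᵀPA = [4.7500 2.6250]
K = S⁻¹·BᵀPA = [1.0411 0.5753]
A−BK = [0.4384 0.1370; 4.1644 2.8014]
AᵀP(A−BK) = [12.0548 6.7671; 6.7671 3.8022]
P' = Q + AᵀP(A−BK) = [17.0548 4.7671; 4.7671 4.8022]
tr(P') = 21.8570

21.8570


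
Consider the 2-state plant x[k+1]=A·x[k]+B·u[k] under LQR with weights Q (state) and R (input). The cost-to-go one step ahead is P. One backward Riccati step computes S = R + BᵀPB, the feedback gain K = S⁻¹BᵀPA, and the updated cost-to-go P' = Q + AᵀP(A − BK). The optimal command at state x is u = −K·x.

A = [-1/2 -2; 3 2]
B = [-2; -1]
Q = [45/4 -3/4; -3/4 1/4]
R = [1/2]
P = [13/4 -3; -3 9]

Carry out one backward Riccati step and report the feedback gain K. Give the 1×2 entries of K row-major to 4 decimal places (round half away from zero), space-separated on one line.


BᵀP = [-3.5000 -3.0000]
S = R + BᵀPB = [1/2] + [10.0000] = [10.5000]
BᵀPA = [-7.2500 1.0000]
K = S⁻¹·BᵀPA = [-0.6905 0.0952]
A−BK = [-1.8810 -1.8095; 2.3095 2.0952]
AᵀP(A−BK) = [85.8065 78.9405; 78.9405 72.9048]
P' = Q + AᵀP(A−BK) = [97.0565 78.1905; 78.1905 73.1548]
tr(P') = 170.2113

-0.6905 0.0952


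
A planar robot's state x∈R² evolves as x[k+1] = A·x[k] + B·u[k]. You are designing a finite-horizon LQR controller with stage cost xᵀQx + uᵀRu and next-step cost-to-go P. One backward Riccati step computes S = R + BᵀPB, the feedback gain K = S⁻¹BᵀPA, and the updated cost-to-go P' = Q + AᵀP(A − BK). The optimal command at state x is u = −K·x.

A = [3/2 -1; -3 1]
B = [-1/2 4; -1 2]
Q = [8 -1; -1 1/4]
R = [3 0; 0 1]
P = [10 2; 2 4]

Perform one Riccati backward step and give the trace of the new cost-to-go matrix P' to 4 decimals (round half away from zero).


BᵀP = [-7.0000 -5.0000; 44.0000 16.0000]
S = R + BᵀPB = [3 0; 0 1] + [8.5000 -38.0000; -38.0000 208.0000] = [11.5000 -38.0000; -38.0000 209.0000]
BᵀPA = [4.5000 2.0000; 18.0000 -28.0000]
K = S⁻¹·BᵀPA = [1.6931 -0.6733; 0.3940 -0.2564]
A−BK = [0.7707 -0.3111; -2.0948 0.8395]
AᵀP(A−BK) = [25.7900 -10.3554; -10.3554 4.1678]
P' = Q + AᵀP(A−BK) = [33.7900 -11.3554; -11.3554 4.4178]
tr(P') = 38.2078

38.2078


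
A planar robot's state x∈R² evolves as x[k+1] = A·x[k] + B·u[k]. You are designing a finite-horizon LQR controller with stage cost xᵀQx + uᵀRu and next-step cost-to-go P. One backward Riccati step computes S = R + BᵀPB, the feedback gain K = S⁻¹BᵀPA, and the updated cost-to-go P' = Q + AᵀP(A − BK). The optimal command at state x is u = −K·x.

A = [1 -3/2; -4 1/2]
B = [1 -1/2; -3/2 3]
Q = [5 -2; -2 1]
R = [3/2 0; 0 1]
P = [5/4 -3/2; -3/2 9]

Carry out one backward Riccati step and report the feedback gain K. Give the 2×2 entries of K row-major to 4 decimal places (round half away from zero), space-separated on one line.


0.4151 -0.4897 -1.1141 -0.0153

BᵀP = [3.5000 -15.0000; -5.1250 27.7500]
S = R + BᵀPB = [3/2 0; 0 1] + [26.0000 -46.7500; -46.7500 85.8125] = [27.5000 -46.7500; -46.7500 86.8125]
BᵀPA = [63.5000 -12.7500; -116.1250 21.5625]
K = S⁻¹·BᵀPA = [0.4151 -0.4897; -1.1141 -0.0153]
A−BK = [0.0279 -1.0180; -0.0350 -0.1886]
AᵀP(A−BK) = [1.5146 -0.3094; -0.3094 1.3994]
P' = Q + AᵀP(A−BK) = [6.5146 -2.3094; -2.3094 2.3994]
tr(P') = 8.9140


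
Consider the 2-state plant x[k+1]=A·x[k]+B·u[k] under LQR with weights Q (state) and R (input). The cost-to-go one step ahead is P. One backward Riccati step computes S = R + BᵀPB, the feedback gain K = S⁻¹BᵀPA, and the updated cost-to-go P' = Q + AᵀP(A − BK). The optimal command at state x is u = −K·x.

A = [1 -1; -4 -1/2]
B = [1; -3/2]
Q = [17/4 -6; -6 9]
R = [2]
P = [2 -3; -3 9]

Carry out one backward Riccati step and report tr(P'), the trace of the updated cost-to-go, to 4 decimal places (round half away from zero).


26.3252

BᵀP = [6.5000 -16.5000]
S = R + BᵀPB = [2] + [31.2500] = [33.2500]
BᵀPA = [72.5000 1.7500]
K = S⁻¹·BᵀPA = [2.1805 0.0526]
A−BK = [-1.1805 -1.0526; -0.7293 -0.4211]
AᵀP(A−BK) = [11.9173 1.6842; 1.6842 1.1579]
P' = Q + AᵀP(A−BK) = [16.1673 -4.3158; -4.3158 10.1579]
tr(P') = 26.3252


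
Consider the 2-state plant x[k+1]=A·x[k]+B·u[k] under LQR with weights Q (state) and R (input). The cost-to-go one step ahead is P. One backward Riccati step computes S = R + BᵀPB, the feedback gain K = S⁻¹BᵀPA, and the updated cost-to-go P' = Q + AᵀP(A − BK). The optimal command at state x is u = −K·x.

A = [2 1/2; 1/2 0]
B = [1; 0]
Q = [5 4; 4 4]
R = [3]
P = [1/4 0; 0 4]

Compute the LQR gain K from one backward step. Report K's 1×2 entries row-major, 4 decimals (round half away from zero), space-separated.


0.1538 0.0385

BᵀP = [0.2500 0.0000]
S = R + BᵀPB = [3] + [0.2500] = [3.2500]
BᵀPA = [0.5000 0.1250]
K = S⁻¹·BᵀPA = [0.1538 0.0385]
A−BK = [1.8462 0.4615; 0.5000 0.0000]
AᵀP(A−BK) = [1.9231 0.2308; 0.2308 0.0577]
P' = Q + AᵀP(A−BK) = [6.9231 4.2308; 4.2308 4.0577]
tr(P') = 10.9808


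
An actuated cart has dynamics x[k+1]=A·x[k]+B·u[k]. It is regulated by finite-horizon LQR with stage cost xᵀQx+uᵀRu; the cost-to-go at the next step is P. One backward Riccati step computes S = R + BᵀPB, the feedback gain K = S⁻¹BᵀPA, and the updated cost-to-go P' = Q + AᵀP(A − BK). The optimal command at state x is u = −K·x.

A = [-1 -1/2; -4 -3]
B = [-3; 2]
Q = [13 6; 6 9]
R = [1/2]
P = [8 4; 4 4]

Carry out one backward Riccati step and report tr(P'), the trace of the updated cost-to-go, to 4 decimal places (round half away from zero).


BᵀP = [-16.0000 -4.0000]
S = R + BᵀPB = [1/2] + [40.0000] = [40.5000]
BᵀPA = [32.0000 20.0000]
K = S⁻¹·BᵀPA = [0.7901 0.4938]
A−BK = [1.3704 0.9815; -5.5802 -3.9877]
AᵀP(A−BK) = [78.7160 56.1975; 56.1975 40.1235]
P' = Q + AᵀP(A−BK) = [91.7160 62.1975; 62.1975 49.1235]
tr(P') = 140.8395

140.8395


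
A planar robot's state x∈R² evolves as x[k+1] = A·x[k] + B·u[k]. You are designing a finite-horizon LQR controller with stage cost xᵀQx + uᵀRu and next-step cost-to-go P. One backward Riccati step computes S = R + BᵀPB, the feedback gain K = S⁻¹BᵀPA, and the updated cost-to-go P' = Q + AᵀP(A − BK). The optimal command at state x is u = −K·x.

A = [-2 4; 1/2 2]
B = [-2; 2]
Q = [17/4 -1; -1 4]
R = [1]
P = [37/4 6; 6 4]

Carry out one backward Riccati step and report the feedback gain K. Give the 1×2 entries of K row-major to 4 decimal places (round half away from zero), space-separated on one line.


1.8333 -5.6667

BᵀP = [-6.5000 -4.0000]
S = R + BᵀPB = [1] + [5.0000] = [6.0000]
BᵀPA = [11.0000 -34.0000]
K = S⁻¹·BᵀPA = [1.8333 -5.6667]
A−BK = [1.6667 -7.3333; -3.1667 13.3333]
AᵀP(A−BK) = [5.8333 -19.6667; -19.6667 67.3333]
P' = Q + AᵀP(A−BK) = [10.0833 -20.6667; -20.6667 71.3333]
tr(P') = 81.4167


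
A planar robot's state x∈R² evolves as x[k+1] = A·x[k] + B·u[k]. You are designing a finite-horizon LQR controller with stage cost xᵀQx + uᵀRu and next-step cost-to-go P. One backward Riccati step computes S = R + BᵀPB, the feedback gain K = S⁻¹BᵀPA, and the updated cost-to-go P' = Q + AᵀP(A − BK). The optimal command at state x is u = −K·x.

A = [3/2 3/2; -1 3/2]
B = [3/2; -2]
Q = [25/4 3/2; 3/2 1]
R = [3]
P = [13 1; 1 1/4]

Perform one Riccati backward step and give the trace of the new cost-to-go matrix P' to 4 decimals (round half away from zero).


BᵀP = [17.5000 1.0000]
S = R + BᵀPB = [3] + [24.2500] = [27.2500]
BᵀPA = [25.2500 27.7500]
K = S⁻¹·BᵀPA = [0.9266 1.0183]
A−BK = [0.1101 -0.0275; 0.8532 3.5367]
AᵀP(A−BK) = [3.1032 3.9117; 3.9117 6.0533]
P' = Q + AᵀP(A−BK) = [9.3532 5.4117; 5.4117 7.0533]
tr(P') = 16.4065

16.4065


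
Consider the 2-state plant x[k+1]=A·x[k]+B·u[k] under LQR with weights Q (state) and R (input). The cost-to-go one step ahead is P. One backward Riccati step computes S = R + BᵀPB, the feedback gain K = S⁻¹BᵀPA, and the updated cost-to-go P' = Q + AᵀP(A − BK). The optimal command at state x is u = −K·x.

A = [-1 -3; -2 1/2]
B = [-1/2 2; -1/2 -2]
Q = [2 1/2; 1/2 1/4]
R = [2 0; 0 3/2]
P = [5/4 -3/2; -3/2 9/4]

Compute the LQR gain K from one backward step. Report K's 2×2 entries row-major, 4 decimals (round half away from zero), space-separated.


0.1338 0.0832 0.3406 -0.7394

BᵀP = [0.1250 -0.3750; 5.5000 -7.5000]
S = R + BᵀPB = [2 0; 0 3/2] + [0.1250 1.0000; 1.0000 26.0000] = [2.1250 1.0000; 1.0000 27.5000]
BᵀPA = [0.6250 -0.5625; 9.5000 -20.2500]
K = S⁻¹·BᵀPA = [0.1338 0.0832; 0.3406 -0.7394]
A−BK = [-1.6143 -1.4796; -1.2519 -0.9372]
AᵀP(A−BK) = [0.9308 0.2222; 0.2222 1.3867]
P' = Q + AᵀP(A−BK) = [2.9308 0.7222; 0.7222 1.6367]
tr(P') = 4.5674


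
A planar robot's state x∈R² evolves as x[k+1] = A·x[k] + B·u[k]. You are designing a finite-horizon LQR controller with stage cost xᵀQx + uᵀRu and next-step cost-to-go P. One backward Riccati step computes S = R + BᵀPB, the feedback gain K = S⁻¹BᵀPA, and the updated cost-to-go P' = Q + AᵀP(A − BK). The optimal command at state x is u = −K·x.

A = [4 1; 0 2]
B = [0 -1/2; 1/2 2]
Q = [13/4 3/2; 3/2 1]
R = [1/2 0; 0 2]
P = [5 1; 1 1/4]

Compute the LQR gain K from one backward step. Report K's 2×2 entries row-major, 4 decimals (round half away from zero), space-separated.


3.5556 1.3333 -0.8889 -0.2222

BᵀP = [0.5000 0.1250; -0.5000 0.0000]
S = R + BᵀPB = [1/2 0; 0 2] + [0.0625 0.0000; 0.0000 0.2500] = [0.5625 0.0000; 0.0000 2.2500]
BᵀPA = [2.0000 0.7500; -2.0000 -0.5000]
K = S⁻¹·BᵀPA = [3.5556 1.3333; -0.8889 -0.2222]
A−BK = [3.5556 0.8889; 0.0000 1.7778]
AᵀP(A−BK) = [71.1111 24.8889; 24.8889 8.8889]
P' = Q + AᵀP(A−BK) = [74.3611 26.3889; 26.3889 9.8889]
tr(P') = 84.2500


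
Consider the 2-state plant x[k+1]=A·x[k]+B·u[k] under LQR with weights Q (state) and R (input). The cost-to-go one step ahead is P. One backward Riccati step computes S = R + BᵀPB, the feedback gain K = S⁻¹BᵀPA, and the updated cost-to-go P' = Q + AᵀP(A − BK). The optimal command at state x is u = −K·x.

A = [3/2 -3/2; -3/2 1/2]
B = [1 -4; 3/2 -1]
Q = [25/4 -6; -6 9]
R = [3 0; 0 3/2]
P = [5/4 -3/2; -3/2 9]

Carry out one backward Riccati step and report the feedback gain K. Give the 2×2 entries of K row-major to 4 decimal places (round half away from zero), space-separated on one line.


-1.1985 0.5515 -0.5588 0.4412

BᵀP = [-1.0000 12.0000; -3.5000 -3.0000]
S = R + BᵀPB = [3 0; 0 3/2] + [17.0000 -8.0000; -8.0000 17.0000] = [20.0000 -8.0000; -8.0000 18.5000]
BᵀPA = [-19.5000 7.5000; -0.7500 3.7500]
K = S⁻¹·BᵀPA = [-1.1985 0.5515; -0.5588 0.4412]
A−BK = [0.4632 -0.2868; -0.2610 0.1140]
AᵀP(A−BK) = [6.0221 -2.9779; -2.9779 1.5221]
P' = Q + AᵀP(A−BK) = [12.2721 -8.9779; -8.9779 10.5221]
tr(P') = 22.7941
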